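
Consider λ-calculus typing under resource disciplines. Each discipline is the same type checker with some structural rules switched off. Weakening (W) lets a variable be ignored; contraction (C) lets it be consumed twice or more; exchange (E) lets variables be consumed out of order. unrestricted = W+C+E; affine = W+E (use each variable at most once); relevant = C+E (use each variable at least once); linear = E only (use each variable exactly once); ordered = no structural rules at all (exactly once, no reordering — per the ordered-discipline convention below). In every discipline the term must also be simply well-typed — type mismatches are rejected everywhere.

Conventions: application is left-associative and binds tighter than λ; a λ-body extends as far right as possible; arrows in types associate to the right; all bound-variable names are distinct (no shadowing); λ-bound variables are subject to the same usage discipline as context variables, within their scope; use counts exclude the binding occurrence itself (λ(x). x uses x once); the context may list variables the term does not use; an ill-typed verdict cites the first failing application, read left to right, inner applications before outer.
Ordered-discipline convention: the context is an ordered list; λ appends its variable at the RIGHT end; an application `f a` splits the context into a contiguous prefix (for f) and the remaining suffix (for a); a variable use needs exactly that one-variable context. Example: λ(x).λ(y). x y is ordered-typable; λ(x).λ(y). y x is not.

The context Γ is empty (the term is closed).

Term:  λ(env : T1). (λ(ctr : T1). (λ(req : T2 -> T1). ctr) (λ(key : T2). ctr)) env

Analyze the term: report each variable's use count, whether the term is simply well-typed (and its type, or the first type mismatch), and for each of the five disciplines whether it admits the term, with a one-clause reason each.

use counts: env (λ-bound): 1×; ctr (λ-bound): 2×; req (λ-bound): 0×; key (λ-bound): 0×
use order (left to right): ctr, ctr, env
typing: ✓ — T1 -> T1
ordered ✗ (uses contraction: ctr ×2; unused: req, key — weakening required)
linear ✗ (uses contraction: ctr ×2; unused: req, key — weakening required)
affine ✗ (uses contraction: ctr ×2)
relevant ✗ (unused: req, key — weakening required)
unrestricted ✓ (well-typed at T1 -> T1; no restrictions here)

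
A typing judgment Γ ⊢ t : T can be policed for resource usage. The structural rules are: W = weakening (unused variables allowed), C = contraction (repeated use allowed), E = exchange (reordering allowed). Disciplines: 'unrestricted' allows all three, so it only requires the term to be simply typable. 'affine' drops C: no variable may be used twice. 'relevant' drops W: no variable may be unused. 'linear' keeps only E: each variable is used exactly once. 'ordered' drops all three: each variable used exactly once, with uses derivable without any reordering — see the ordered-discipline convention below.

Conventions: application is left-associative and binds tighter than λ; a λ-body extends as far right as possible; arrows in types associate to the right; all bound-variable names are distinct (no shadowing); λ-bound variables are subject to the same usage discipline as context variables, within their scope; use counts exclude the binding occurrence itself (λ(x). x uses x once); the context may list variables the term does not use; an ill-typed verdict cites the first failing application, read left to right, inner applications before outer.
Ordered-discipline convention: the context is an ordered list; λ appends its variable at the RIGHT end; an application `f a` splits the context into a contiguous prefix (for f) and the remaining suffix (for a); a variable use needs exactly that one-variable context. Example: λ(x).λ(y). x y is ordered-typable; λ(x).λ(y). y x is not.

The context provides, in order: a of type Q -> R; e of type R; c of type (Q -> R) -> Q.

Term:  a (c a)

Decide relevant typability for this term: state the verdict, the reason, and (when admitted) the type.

no — e left unused
variable uses: a: 2; e: 0; c: 1
left-to-right use order: a, c, a
typing: well-typed — term : R
all disciplines: ordered ✗ · linear ✗ · affine ✗ · relevant ✗ · unrestricted ✓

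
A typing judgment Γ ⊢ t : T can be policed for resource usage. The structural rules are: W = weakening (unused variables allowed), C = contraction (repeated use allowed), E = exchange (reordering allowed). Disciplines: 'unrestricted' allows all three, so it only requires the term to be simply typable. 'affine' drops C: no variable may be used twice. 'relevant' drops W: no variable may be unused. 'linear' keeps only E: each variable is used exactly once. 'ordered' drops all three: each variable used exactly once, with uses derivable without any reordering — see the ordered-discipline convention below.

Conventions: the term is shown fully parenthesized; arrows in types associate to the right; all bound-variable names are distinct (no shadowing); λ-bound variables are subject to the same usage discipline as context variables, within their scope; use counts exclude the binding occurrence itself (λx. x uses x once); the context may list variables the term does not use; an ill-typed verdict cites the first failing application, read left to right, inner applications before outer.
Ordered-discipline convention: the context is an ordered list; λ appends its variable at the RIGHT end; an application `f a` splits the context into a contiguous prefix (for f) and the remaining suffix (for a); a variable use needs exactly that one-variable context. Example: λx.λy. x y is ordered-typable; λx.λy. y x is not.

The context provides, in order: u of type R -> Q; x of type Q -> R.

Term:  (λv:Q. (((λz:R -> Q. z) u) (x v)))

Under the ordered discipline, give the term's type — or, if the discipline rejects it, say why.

term : Q -> Q
use counts: u=1, x=1, v (bound)=1, z (bound)=1
use order (left to right): z, u, x, v
typing: the term checks, with type Q -> Q
summary: ordered ✓ | linear ✓ | affine ✓ | relevant ✓ | unrestricted ✓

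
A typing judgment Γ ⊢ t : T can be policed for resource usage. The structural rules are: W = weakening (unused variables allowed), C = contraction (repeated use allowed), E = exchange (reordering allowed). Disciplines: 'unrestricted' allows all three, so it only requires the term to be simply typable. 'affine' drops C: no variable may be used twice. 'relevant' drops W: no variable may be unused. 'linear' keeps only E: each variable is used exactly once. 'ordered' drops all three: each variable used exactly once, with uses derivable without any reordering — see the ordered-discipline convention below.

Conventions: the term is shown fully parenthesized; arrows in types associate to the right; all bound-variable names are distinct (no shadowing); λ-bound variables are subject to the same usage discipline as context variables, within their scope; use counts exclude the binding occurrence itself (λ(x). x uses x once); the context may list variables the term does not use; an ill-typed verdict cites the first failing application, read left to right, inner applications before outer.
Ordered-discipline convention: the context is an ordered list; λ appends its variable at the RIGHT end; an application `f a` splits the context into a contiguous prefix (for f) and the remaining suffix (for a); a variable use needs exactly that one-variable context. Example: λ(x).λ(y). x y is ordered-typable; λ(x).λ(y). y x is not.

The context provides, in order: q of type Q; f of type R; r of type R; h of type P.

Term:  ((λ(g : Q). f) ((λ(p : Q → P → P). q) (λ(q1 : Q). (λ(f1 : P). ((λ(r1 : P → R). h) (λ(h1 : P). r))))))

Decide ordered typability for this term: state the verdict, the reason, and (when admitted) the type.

no — g, p, q1, f1, r1, h1 never used (weakening)
counts: q ×1, f ×1, r ×1, h ×1, g (λ-bound) ×0, p (λ-bound) ×0, q1 (λ-bound) ×0, f1 (λ-bound) ×0, r1 (λ-bound) ×0, h1 (λ-bound) ×0
use order (left to right): f, q, h, r
typing: ✓ — R
all disciplines: ordered ✗; linear ✗; affine ✓; relevant ✗; unrestricted ✓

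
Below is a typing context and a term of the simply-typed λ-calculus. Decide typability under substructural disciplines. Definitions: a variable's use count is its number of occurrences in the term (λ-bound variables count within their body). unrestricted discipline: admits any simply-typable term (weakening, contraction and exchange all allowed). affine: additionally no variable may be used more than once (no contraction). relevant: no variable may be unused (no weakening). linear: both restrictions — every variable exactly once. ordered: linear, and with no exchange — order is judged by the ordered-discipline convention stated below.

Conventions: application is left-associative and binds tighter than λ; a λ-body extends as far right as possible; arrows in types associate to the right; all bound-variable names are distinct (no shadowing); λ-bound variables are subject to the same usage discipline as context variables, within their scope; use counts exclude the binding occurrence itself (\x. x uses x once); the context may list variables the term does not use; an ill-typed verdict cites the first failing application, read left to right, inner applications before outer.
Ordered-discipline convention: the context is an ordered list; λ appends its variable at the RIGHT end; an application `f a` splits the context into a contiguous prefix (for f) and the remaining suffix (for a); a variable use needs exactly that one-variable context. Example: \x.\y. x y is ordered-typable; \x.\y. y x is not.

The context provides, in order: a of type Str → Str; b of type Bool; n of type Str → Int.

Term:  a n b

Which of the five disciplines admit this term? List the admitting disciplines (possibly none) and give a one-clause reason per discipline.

admitted by: none
counts: a ×1; b ×1; n ×1
uses in reading order: a, n, b
typing: ill-typed: an argument Str → Int mismatches the expected Str
ordered: ✗ — not simply typable
linear: ✗ — fails simple typing
affine: ✗ — a type mismatch blocks all five
relevant: ✗ — the type mismatch rejects it
unrestricted: ✗ — not simply typable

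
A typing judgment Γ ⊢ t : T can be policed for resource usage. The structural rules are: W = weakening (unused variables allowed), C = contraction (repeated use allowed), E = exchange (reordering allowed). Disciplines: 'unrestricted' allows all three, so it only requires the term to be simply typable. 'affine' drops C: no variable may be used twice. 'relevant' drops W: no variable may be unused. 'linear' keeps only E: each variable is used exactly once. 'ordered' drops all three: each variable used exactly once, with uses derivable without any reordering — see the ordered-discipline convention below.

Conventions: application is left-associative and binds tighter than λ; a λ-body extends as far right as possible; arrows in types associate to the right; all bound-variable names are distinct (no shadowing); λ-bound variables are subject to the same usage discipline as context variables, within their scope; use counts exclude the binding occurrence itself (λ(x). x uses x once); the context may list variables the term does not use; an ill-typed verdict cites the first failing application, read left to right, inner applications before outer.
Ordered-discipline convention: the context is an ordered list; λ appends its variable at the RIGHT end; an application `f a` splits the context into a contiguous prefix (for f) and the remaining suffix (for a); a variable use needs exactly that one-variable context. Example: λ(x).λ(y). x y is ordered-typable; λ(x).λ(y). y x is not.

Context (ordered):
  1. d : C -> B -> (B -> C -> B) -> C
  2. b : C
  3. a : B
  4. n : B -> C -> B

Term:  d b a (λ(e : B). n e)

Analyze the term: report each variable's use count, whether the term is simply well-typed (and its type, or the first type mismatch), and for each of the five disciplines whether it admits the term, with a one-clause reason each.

variable uses: d: 1; b: 1; a: 1; n: 1; e [bound]: 1
order of uses: d, b, a, n, e
typing: ✓ — C
ordered ✓ (d, b, a, n, e: once each, no exchange needed)
linear ✓ (exactly-once usage across d, b, a, n, e)
affine ✓ (d, b, a, n, e: no repeats, contraction unneeded)
relevant ✓ (d, b, a, n, e: all used, weakening unneeded)
unrestricted ✓ (type-checks (C) and nothing is barred)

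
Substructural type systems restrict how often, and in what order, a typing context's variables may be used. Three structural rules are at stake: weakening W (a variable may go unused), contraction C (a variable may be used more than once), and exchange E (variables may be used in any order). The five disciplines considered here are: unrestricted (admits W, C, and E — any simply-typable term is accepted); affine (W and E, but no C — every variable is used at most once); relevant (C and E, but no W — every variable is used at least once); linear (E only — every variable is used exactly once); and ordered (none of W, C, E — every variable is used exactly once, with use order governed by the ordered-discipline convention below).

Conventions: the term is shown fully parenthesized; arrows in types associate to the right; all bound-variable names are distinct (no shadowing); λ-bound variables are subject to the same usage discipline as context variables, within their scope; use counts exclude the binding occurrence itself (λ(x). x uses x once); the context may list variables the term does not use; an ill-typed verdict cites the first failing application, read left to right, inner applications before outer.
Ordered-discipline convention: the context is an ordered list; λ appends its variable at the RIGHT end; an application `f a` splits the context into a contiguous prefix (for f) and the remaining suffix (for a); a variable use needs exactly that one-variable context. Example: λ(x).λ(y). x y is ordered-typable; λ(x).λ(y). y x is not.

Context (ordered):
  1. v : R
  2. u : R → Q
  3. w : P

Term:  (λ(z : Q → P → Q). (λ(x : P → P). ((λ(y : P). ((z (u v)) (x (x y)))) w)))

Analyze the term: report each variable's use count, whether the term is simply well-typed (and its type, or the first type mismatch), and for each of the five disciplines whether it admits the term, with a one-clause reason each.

counts: v: 1, u: 1, w: 1, z [bound]: 1, x [bound]: 2, y [bound]: 1
use order (left to right): z, u, v, x, x, y, w
typing: well-typed — term : (Q → P → Q) → (P → P) → Q
ordered: ✗ — needs contraction — x ×2
linear: ✗ — needs contraction — x ×2
affine: ✗ — needs contraction — x ×2
relevant: ✓ — v, u, w, z, x, y: all used, weakening unneeded
unrestricted: ✓ — simply typable at (Q → P → Q) → (P → P) → Q; W, C, E all held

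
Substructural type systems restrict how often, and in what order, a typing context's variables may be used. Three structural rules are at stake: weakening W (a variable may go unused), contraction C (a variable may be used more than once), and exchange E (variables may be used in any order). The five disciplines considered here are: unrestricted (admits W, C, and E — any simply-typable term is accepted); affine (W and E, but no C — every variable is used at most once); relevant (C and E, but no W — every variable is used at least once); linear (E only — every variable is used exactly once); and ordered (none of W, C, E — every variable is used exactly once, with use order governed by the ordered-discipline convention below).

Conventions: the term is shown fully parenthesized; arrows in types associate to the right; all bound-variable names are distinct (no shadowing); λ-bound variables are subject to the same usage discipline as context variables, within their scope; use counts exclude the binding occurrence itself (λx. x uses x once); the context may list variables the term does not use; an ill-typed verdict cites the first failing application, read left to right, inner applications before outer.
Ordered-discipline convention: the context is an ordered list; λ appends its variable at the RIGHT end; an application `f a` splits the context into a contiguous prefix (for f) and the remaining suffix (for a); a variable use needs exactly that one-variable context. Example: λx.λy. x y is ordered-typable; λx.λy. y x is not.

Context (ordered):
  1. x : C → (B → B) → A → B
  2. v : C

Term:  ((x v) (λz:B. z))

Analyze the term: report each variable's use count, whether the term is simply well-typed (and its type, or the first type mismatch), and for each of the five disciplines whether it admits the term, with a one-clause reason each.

use counts: x ×1; v ×1; z (λ-bound) ×1
uses in reading order: x, v, z
typing: the term checks, with type A → B
ordered ✓ (x, v, z once each; derivable with no W/C/E)
linear ✓ (single use per variable (x, v, z))
affine ✓ (none of x, v, z used more than once)
relevant ✓ (at least one use each (x, v, z))
unrestricted ✓ (simply typable at A → B; W, C, E all held)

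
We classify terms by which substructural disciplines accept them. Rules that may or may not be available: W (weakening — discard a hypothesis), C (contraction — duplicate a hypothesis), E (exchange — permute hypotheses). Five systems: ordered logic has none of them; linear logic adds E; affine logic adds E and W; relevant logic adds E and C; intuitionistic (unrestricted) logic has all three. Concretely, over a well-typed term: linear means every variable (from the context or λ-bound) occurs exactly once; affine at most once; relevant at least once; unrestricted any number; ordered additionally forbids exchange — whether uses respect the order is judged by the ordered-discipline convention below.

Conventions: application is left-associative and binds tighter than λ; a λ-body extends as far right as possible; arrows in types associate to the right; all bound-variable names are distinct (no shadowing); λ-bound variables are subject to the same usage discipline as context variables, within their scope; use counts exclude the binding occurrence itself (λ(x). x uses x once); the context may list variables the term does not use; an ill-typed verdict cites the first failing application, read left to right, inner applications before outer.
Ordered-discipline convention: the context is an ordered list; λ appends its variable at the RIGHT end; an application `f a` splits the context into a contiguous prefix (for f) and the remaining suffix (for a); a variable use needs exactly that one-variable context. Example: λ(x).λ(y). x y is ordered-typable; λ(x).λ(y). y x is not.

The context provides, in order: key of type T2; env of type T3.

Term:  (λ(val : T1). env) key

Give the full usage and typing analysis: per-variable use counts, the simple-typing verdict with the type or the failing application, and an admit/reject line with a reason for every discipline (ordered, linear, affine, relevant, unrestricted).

variable uses: key=1; env=1; val [bound]=0
left-to-right use order: env, key
typing: ill-typed: an argument T2 mismatches the expected T1
ordered: ✗ — a type mismatch blocks all five
linear: ✗ — the type mismatch rejects it
affine: ✗ — not simply typable
relevant: ✗ — fails simple typing
unrestricted: ✗ — a type mismatch blocks all five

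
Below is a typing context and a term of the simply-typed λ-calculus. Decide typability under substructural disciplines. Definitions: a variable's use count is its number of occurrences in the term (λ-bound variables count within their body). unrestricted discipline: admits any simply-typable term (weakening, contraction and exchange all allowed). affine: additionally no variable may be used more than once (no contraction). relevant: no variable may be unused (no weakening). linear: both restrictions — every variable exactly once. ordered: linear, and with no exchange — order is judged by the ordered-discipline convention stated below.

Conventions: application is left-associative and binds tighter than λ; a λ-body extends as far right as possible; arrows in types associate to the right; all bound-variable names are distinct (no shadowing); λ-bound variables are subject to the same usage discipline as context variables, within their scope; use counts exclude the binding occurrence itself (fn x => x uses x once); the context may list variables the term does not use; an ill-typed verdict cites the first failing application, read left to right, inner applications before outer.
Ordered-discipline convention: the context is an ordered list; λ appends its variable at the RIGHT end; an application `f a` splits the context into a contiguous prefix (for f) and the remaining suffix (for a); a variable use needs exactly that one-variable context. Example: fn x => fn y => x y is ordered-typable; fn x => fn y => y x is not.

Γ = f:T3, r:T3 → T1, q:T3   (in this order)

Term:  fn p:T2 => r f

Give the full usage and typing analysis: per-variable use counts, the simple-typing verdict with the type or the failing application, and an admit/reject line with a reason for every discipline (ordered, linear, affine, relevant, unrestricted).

variable uses: f: 1, r: 1, q: 0, p (λ-bound): 0
uses in reading order: r, f
typing: ✓ — T2 → T1
ordered: ✗, unused: q, p — weakening required
linear: ✗, unused: q, p — weakening required
affine: ✓, no duplicate uses among f, r, q, p
relevant: ✗, unused: q, p — weakening required
unrestricted: ✓, simply typable at T2 → T1; W, C, E all held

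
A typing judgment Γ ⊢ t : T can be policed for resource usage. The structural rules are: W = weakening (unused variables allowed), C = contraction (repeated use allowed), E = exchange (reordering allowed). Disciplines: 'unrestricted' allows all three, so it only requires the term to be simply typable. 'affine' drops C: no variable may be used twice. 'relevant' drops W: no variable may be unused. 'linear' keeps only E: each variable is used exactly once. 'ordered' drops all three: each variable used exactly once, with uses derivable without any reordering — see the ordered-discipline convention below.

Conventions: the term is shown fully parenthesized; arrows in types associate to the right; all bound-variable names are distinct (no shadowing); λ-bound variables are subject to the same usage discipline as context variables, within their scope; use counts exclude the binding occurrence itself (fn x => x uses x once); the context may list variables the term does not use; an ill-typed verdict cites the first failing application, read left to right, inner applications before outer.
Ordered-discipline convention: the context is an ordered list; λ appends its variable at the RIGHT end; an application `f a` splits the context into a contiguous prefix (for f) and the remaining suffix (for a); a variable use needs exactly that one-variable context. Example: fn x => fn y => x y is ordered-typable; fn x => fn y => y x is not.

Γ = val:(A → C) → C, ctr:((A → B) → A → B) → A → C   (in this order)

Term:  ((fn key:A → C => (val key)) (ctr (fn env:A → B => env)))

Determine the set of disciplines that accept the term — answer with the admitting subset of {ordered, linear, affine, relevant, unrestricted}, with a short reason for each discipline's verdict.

accepted by: ordered, linear, affine, relevant, unrestricted
usage: val=1, ctr=1, key (bound)=1, env (bound)=1
use order (left to right): val, key, ctr, env
typing: the term checks, with type C
ordered ✓ (single-use (val, ctr, key, env), ordered derivation ok)
linear ✓ (val, ctr, key, env: one use apiece)
affine ✓ (none of val, ctr, key, env used more than once)
relevant ✓ (val, ctr, key, env: all used, weakening unneeded)
unrestricted ✓ (typability at C is all that's needed)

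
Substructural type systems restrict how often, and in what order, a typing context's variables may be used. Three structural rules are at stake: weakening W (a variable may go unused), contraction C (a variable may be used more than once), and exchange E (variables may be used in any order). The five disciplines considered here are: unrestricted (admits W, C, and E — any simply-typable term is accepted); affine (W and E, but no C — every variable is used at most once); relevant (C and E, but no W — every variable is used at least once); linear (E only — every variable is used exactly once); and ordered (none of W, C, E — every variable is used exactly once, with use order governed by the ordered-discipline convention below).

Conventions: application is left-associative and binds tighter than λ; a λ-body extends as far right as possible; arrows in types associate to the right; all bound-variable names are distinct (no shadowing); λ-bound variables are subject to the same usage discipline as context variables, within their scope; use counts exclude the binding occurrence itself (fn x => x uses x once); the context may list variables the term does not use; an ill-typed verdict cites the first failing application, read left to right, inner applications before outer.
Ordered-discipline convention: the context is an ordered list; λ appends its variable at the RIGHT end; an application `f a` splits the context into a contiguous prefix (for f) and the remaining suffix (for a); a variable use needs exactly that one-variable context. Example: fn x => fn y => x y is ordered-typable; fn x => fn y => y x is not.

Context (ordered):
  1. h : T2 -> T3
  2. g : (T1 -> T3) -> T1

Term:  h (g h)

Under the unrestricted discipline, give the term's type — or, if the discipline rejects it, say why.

not well-typed under unrestricted — a type mismatch blocks all five
usage: h: 2, g: 1
uses in reading order: h, g, h
typing: ill-typed: an argument T2 -> T3 mismatches the expected T1 -> T3
summary: ordered ✗ | linear ✗ | affine ✗ | relevant ✗ | unrestricted ✗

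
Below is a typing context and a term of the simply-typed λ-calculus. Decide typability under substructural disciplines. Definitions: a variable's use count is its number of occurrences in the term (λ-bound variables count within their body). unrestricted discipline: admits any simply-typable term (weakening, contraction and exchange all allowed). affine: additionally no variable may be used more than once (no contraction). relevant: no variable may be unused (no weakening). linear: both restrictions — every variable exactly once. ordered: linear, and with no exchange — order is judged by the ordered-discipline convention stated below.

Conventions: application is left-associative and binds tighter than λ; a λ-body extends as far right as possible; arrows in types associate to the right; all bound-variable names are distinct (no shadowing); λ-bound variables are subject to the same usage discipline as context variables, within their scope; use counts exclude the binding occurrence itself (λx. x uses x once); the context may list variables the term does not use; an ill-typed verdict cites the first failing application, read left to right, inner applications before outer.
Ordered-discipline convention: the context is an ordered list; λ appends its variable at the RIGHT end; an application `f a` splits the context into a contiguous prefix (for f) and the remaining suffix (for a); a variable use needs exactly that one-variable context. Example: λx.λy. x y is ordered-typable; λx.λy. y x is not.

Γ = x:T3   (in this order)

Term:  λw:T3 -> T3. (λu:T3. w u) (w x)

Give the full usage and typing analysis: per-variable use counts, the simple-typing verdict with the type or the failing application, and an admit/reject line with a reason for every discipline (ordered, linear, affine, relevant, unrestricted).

usage: x: 1; w (λ-bound): 2; u (λ-bound): 1
use order (left to right): w, u, w, x
typing: the term checks, with type (T3 -> T3) -> T3
ordered ✗ (repeated use of w ×2)
linear ✗ (repeated use of w ×2)
affine ✗ (repeated use of w ×2)
relevant ✓ (at least one use each (x, w, u))
unrestricted ✓ (typability at (T3 -> T3) -> T3 is all that's needed)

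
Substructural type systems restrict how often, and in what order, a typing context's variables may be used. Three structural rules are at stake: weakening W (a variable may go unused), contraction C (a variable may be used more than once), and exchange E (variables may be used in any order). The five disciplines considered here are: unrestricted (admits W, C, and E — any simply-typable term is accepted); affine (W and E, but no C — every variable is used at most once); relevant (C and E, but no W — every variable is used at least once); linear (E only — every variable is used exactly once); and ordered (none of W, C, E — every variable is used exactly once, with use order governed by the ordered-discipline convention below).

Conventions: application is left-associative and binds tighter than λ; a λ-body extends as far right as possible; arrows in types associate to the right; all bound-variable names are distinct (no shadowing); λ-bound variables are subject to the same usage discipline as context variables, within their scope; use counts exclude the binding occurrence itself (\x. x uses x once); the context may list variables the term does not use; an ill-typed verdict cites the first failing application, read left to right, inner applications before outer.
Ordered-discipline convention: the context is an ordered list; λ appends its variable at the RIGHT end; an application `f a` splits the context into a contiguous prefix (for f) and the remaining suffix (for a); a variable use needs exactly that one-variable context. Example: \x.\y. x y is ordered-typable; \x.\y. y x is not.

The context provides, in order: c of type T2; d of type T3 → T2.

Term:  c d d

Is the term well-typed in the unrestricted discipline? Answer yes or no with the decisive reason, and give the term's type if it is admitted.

no — not simply typable
variable uses: c=1; d=2
order of uses: c, d, d
typing: ill-typed: applying a non-function (T2)
across the five disciplines: ordered ✗ · linear ✗ · affine ✗ · relevant ✗ · unrestricted ✗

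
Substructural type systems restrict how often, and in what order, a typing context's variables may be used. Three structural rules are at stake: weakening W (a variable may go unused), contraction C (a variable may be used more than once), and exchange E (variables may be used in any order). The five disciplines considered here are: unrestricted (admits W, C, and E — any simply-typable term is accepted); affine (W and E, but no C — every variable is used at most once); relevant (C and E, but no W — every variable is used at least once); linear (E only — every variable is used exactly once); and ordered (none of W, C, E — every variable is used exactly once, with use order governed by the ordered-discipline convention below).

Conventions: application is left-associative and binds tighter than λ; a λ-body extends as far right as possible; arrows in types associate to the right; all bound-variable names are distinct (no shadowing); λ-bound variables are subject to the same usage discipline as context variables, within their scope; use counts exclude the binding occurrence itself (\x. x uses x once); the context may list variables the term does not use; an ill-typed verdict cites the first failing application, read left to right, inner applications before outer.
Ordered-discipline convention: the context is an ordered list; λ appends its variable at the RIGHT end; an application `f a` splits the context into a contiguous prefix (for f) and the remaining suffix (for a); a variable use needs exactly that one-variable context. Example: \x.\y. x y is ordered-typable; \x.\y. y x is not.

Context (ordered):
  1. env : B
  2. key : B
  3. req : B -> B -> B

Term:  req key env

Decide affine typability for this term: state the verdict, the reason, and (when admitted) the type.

yes — no duplicate uses among env, key, req; term : B
counts: env ×1; key ×1; req ×1
uses in reading order: req, key, env
typing: the term checks, with type B
all disciplines: ordered ✗ · linear ✓ · affine ✓ · relevant ✓ · unrestricted ✓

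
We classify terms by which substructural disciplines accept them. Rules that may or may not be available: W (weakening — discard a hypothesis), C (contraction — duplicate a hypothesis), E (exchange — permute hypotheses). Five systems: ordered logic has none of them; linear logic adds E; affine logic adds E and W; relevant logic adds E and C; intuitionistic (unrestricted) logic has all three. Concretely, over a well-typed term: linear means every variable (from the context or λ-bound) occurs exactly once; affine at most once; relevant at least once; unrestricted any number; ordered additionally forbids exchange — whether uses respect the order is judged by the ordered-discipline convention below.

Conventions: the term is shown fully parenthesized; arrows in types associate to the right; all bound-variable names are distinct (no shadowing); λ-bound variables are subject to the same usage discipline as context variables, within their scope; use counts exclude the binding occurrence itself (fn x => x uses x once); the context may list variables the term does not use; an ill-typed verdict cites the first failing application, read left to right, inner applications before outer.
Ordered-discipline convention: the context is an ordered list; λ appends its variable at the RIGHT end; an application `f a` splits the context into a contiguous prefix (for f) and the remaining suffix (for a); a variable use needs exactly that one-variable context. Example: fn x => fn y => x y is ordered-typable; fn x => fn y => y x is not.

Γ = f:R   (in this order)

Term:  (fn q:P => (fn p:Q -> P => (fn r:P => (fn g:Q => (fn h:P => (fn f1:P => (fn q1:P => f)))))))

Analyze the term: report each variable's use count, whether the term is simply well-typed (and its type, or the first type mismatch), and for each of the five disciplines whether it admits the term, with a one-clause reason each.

variable uses: f ×1; q (bound) ×0; p (bound) ×0; r (bound) ×0; g (bound) ×0; h (bound) ×0; f1 (bound) ×0; q1 (bound) ×0
order of uses: f
typing: well-typed — term : P -> (Q -> P) -> P -> Q -> P -> P -> P -> R
ordered ✗ (q, p, r, g, h, f1, q1 never used (weakening))
linear ✗ (q, p, r, g, h, f1, q1 never used (weakening))
affine ✓ (no duplicate uses among f, q, p, r, g, h, f1, q1)
relevant ✗ (q, p, r, g, h, f1, q1 never used (weakening))
unrestricted ✓ (type-checks (P -> (Q -> P) -> P -> Q -> P -> P -> P -> R) and nothing is barred)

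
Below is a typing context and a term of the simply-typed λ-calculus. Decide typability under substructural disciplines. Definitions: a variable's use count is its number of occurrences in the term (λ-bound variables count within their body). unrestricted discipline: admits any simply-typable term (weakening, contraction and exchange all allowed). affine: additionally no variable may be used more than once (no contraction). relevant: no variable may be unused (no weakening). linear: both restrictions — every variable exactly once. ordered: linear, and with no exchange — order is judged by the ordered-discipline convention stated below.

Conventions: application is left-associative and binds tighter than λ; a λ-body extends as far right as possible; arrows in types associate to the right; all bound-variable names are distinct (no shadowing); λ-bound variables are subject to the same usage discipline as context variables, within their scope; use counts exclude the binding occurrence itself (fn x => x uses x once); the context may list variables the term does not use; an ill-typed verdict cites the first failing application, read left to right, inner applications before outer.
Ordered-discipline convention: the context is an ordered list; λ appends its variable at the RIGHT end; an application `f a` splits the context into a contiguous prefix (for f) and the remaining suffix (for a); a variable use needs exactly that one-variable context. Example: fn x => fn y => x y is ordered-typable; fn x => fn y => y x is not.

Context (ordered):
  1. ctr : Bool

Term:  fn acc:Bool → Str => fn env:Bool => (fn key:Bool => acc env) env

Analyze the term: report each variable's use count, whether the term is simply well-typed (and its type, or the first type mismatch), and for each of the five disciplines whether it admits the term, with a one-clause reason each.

variable uses: ctr: 0, acc (λ-bound): 1, env (λ-bound): 2, key (λ-bound): 0
left-to-right use order: acc, env, env
typing: well-typed — term : (Bool → Str) → Bool → Str
ordered: ✗ — uses contraction: env ×2; unused: ctr, key — weakening required
linear: ✗ — uses contraction: env ×2; unused: ctr, key — weakening required
affine: ✗ — uses contraction: env ×2
relevant: ✗ — unused: ctr, key — weakening required
unrestricted: ✓ — type-checks ((Bool → Str) → Bool → Str) and nothing is barred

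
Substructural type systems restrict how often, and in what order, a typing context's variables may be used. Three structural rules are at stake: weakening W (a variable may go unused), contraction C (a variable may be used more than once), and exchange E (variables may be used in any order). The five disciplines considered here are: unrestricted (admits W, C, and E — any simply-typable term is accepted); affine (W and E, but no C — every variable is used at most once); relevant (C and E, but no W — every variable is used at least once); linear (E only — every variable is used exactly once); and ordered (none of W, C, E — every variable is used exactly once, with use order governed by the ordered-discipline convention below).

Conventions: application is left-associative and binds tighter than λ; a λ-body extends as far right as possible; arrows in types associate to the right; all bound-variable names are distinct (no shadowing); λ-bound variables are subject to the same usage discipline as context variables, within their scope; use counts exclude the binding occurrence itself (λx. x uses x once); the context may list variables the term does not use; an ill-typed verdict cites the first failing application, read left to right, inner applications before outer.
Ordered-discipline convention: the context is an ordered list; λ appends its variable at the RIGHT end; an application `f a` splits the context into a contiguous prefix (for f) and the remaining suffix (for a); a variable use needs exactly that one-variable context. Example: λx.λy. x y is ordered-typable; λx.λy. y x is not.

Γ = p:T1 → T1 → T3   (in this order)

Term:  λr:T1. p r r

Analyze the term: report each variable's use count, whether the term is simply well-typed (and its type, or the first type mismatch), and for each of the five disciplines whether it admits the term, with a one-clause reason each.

use counts: p ×1; r (bound) ×2
use order (left to right): p, r, r
typing: ✓ — T1 → T3
ordered: ✗ — repeated use of r ×2
linear: ✗ — repeated use of r ×2
affine: ✗ — repeated use of r ×2
relevant: ✓ — p, r: all used, weakening unneeded
unrestricted: ✓ — well-typed at T1 → T3; no restrictions here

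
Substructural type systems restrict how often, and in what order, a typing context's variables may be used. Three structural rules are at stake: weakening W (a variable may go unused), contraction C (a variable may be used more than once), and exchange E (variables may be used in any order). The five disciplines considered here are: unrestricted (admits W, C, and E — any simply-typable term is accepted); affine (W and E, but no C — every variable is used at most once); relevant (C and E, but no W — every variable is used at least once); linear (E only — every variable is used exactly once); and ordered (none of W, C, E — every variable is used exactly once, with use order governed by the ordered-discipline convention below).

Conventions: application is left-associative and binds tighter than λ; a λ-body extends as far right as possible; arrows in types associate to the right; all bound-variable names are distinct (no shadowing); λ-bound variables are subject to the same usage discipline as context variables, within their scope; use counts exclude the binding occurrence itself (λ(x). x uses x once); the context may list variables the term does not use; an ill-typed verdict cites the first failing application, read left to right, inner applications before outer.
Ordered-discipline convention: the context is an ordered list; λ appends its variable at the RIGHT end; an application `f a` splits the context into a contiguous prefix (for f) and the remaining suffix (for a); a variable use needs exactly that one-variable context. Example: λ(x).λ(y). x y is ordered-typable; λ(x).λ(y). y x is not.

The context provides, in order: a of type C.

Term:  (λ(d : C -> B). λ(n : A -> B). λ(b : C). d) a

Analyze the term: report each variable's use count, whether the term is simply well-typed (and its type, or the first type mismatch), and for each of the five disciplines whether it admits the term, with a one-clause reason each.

counts: a: 1, d (bound): 1, n (bound): 0, b (bound): 0
use order (left to right): d, a
typing: ill-typed: an application expects C -> B but receives C
ordered: ✗ — a type mismatch blocks all five
linear: ✗ — the type mismatch rejects it
affine: ✗ — not simply typable
relevant: ✗ — fails simple typing
unrestricted: ✗ — a type mismatch blocks all five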